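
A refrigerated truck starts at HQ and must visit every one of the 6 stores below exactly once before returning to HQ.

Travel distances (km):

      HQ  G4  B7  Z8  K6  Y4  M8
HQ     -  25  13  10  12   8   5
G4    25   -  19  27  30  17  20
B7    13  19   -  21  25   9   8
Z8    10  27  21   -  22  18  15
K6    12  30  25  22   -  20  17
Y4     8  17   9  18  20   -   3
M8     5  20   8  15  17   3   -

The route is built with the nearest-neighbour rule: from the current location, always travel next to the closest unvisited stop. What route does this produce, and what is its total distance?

Nearest-neighbour total = 97 km; route HQ → M8 → Y4 → B7 → G4 → Z8 → K6 → HQ.

HQ → [M8:5 / Y4:8 / Z8:10 / K6:12 / B7:13 / G4:25] → M8 (5)
M8 → [Y4:3 / B7:8 / Z8:15 / K6:17 / G4:20] → Y4 (3)
Y4 → [B7:9 / G4:17 / Z8:18 / K6:20] → B7 (9)
B7 → [G4:19 / Z8:21 / K6:25] → G4 (19)
G4 → [Z8:27 / K6:30] → Z8 (27)
Z8 → [K6:22] → K6 (22)
Return K6→HQ: 12.
Total = 5 + 3 + 9 + 19 + 27 + 22 + 12 = 97.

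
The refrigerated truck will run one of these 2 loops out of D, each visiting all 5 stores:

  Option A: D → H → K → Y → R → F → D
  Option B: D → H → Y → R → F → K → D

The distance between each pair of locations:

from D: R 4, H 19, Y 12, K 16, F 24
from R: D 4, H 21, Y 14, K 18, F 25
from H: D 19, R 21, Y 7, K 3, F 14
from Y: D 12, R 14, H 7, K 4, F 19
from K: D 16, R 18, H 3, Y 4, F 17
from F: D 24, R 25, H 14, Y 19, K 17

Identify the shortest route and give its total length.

89 — Option A is the shortest.

Option A: 19 + 3 + 4 + 14 + 25 + 24 = 89
Option B: 19 + 7 + 14 + 25 + 17 + 16 = 98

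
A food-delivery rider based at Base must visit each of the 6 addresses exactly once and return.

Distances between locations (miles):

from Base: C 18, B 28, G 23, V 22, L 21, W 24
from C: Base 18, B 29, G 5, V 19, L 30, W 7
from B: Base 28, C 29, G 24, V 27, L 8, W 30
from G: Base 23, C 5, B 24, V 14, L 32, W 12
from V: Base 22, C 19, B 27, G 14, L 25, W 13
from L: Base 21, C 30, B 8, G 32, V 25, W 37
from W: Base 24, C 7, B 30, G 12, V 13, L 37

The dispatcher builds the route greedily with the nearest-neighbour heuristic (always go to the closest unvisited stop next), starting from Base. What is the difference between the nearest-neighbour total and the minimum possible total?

From Base: C=18, L=21, V=22, G=23, W=24, B=28 → choose C (18).
From C: G=5, W=7, V=19, B=29, L=30 → choose G (5).
From G: W=12, V=14, B=24, L=32 → choose W (12).
From W: V=13, B=30, L=37 → choose V (13).
From V: L=25, B=27 → choose L (25).
From L: B=8 → choose B (8).
NN route Base → C → G → W → V → L → B → Base costs 109.
Optimal: Base → V → W → C → G → B → L → Base costs 100 (by enumerating all 360 distinct tours).
Excess = 109 − 100 = 9.

Excess over optimum: 9 miles.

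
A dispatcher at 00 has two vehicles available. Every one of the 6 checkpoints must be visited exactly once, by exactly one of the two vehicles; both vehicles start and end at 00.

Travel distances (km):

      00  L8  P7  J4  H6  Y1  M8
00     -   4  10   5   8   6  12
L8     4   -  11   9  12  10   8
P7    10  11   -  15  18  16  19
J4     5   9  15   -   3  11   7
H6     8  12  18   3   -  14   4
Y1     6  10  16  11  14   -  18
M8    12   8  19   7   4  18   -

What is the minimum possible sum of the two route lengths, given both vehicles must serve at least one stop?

There are 2^5 − 1 = 31 ways to divide the 6 stops into two non-empty groups. For each, the best each vehicle can do is its own shortest tour through its group:
  {L8} + {P7, J4, H6, Y1, M8}: 8 + 53 = 61
  {P7} + {L8, J4, H6, Y1, M8}: 20 + 36 = 56
  {L8, P7} + {J4, H6, Y1, M8}: 25 + 36 = 61
  {J4} + {L8, P7, H6, Y1, M8}: 10 + 53 = 63
  {L8, J4} + {P7, H6, Y1, M8}: 18 + 53 = 71
  {P7, J4} + {L8, H6, Y1, M8}: 30 + 36 = 66
  … (31 splits in total)
  {Y1} + {L8, P7, J4, H6, M8}: 12 + 41 = 53  ← best
Best: vehicle 1 00 → Y1 → 00 = 12; vehicle 2 00 → P7 → L8 → M8 → H6 → J4 → 00 = 41; combined 53.

53 km — the smallest possible combined total.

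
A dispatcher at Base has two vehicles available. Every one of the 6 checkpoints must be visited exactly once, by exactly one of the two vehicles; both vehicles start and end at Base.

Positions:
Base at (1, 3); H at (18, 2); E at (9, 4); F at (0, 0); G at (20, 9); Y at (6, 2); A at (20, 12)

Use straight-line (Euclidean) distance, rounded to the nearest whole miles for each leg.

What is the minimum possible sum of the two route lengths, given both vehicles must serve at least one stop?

Minimum combined distance: 55 miles.

Check every non-empty split of the stops between the two vehicles; for each half take its own optimal tour:
  {H} + {E, F, G, Y, A}: 34 + 49 = 83
  {E} + {H, F, G, Y, A}: 16 + 52 = 68
  {H, E} + {F, G, Y, A}: 34 + 49 = 83
  {F} + {H, E, G, Y, A}: 6 + 49 = 55
  {H, F} + {E, G, Y, A}: 38 + 45 = 83
  {E, F} + {H, G, Y, A}: 21 + 48 = 69
  … (31 splits in total)
Best: vehicle 1 Base → F → Base = 6; vehicle 2 Base → E → H → G → A → Y → Base = 49; combined 55.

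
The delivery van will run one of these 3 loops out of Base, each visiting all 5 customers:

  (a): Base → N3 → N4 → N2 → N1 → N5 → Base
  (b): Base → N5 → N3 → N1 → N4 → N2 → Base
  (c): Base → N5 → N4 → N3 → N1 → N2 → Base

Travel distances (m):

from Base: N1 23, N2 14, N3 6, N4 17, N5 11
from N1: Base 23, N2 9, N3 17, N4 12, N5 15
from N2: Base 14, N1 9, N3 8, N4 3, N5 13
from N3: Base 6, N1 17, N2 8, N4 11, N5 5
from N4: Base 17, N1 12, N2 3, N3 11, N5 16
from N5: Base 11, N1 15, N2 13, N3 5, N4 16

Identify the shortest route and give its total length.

55 m — (a) is the shortest.

(a): 6 + 11 + 3 + 9 + 15 + 11 = 55
(b): 11 + 5 + 17 + 12 + 3 + 14 = 62
(c): 11 + 16 + 11 + 17 + 9 + 14 = 78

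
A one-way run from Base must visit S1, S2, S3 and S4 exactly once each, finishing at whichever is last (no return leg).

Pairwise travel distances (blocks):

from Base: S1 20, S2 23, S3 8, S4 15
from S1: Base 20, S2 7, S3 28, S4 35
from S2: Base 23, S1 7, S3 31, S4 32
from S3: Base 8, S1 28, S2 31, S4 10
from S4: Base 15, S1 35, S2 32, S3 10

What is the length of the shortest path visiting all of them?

Shortest open route: 57 blocks.

There are 4! = 24 possible orderings.
Base→S1→S2→S3→S4: 20+7+31+10 = 68
Base→S1→S2→S4→S3: 20+7+32+10 = 69
Base→S1→S3→S2→S4: 20+28+31+32 = 111
Base→S1→S3→S4→S2: 20+28+10+32 = 90
Base→S1→S4→S2→S3: 20+35+32+31 = 118
Base→S1→S4→S3→S2: 20+35+10+31 = 96
Base→S2→S1→S3→S4: 23+7+28+10 = 68
Base→S2→S1→S4→S3: 23+7+35+10 = 75
Base→S2→S3→S1→S4: 23+31+28+35 = 117
Base→S2→S3→S4→S1: 23+31+10+35 = 99
Base→S2→S4→S1→S3: 23+32+35+28 = 118
Base→S2→S4→S3→S1: 23+32+10+28 = 93
Base→S3→S1→S2→S4: 8+28+7+32 = 75
Base→S3→S1→S4→S2: 8+28+35+32 = 103
… (10 more)
Base→S3→S4→S2→S1: 8+10+32+7 = 57  ← best
The minimum is 57.
One shortest path: Base → S3 → S4 → S2 → S1.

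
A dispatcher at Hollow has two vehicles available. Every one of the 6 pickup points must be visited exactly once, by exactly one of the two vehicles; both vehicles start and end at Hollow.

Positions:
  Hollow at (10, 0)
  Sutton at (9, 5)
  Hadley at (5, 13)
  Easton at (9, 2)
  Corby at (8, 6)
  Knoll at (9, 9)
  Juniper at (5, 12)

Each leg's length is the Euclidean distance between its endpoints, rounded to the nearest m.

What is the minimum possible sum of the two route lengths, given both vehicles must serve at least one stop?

Minimum combined distance: 33 m.

Try each way of splitting the stops between the two vehicles (each non-empty) and, for each split, find the best tour for each vehicle:
  {Sutton} + {Hadley, Easton, Corby, Knoll, Juniper}: 10 + 29 = 39
  {Hadley} + {Sutton, Easton, Corby, Knoll, Juniper}: 28 + 27 = 55
  {Sutton, Hadley} + {Easton, Corby, Knoll, Juniper}: 28 + 27 = 55
  {Easton} + {Sutton, Hadley, Corby, Knoll, Juniper}: 4 + 29 = 33
  {Sutton, Easton} + {Hadley, Corby, Knoll, Juniper}: 10 + 29 = 39
  {Hadley, Easton} + {Sutton, Corby, Knoll, Juniper}: 28 + 27 = 55
  … (31 splits in total)
Best: vehicle 1 Hollow → Easton → Hollow = 4; vehicle 2 Hollow → Sutton → Hadley → Juniper → Knoll → Corby → Hollow = 29; combined 33.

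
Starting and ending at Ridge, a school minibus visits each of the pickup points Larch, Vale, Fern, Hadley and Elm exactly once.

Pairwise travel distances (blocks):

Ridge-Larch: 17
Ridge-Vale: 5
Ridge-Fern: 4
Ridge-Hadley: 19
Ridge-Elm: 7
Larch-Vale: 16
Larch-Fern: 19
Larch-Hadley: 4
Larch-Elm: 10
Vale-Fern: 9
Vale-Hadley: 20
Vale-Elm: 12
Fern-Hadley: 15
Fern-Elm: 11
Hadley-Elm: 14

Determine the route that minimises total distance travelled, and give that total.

50 blocks — the shortest possible round trip.

With 5 stops there are 5!/2 = 60 distinct round trips (a route and its reverse cost the same).
Ridge→Larch→Vale→Fern→Hadley→Elm→Ridge: 17+16+9+15+14+7 = 78
Ridge→Larch→Vale→Fern→Elm→Hadley→Ridge: 17+16+9+11+14+19 = 86
Ridge→Larch→Vale→Hadley→Fern→Elm→Ridge: 17+16+20+15+11+7 = 86
Ridge→Larch→Vale→Hadley→Elm→Fern→Ridge: 17+16+20+14+11+4 = 82
Ridge→Larch→Vale→Elm→Fern→Hadley→Ridge: 17+16+12+11+15+19 = 90
Ridge→Larch→Vale→Elm→Hadley→Fern→Ridge: 17+16+12+14+15+4 = 78
Ridge→Larch→Fern→Vale→Hadley→Elm→Ridge: 17+19+9+20+14+7 = 86
Ridge→Larch→Fern→Vale→Elm→Hadley→Ridge: 17+19+9+12+14+19 = 90
Ridge→Larch→Fern→Hadley→Vale→Elm→Ridge: 17+19+15+20+12+7 = 90
Ridge→Larch→Fern→Hadley→Elm→Vale→Ridge: 17+19+15+14+12+5 = 82
Ridge→Larch→Fern→Elm→Vale→Hadley→Ridge: 17+19+11+12+20+19 = 98
Ridge→Larch→Fern→Elm→Hadley→Vale→Ridge: 17+19+11+14+20+5 = 86
Ridge→Larch→Hadley→Vale→Fern→Elm→Ridge: 17+4+20+9+11+7 = 68
Ridge→Larch→Hadley→Vale→Elm→Fern→Ridge: 17+4+20+12+11+4 = 68
… (46 more)
Ridge→Vale→Fern→Hadley→Larch→Elm→Ridge: 5+9+15+4+10+7 = 50  ← best
The minimum is 50.
One optimal route: Ridge → Vale → Fern → Hadley → Larch → Elm → Ridge (or its reverse).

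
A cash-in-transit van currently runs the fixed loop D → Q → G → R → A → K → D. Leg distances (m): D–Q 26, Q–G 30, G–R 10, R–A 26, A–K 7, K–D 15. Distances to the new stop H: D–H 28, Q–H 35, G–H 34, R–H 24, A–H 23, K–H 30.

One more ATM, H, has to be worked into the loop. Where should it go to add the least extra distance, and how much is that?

Insertion cost between consecutive stops i–j is d(i,H) + d(H,j) − d(i,j):
  between D and Q: 28 + 35 − 26 = 37
  between Q and G: 35 + 34 − 30 = 39
  between G and R: 34 + 24 − 10 = 48
  between R and A: 24 + 23 − 26 = 21
  between A and K: 23 + 30 − 7 = 46
  between K and D: 30 + 28 − 15 = 43
Cheapest insertion is between R and A, adding 21.
New total = 114 + 21 = 135.

Minimum extra distance: 21 m, inserting H between R and A.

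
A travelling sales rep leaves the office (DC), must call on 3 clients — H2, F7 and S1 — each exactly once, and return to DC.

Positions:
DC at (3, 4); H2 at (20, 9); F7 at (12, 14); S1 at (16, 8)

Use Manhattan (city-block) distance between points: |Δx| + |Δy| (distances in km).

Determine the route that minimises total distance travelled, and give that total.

DC - H2 - F7 - S1 - DC: 22+13+10+17 = 62
DC - H2 - S1 - F7 - DC: 22+5+10+19 = 56
DC - F7 - H2 - S1 - DC: 19+13+5+17 = 54
The minimum is 54.
One optimal route: DC → F7 → H2 → S1 → DC (or its reverse).

Minimum total distance: 54 km.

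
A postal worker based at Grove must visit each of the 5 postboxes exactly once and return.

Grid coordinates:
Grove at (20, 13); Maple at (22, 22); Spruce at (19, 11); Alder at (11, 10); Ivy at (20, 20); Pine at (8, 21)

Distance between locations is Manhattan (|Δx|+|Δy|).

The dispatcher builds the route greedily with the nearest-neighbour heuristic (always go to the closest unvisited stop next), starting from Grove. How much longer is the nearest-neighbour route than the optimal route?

Grove: Spruce=3, Ivy=7, Maple=11, Alder=12, Pine=20 ⇒ Spruce
Spruce: Alder=9, Ivy=10, Maple=14, Pine=21 ⇒ Alder
Alder: Pine=14, Ivy=19, Maple=23 ⇒ Pine
Pine: Ivy=13, Maple=15 ⇒ Ivy
Ivy: Maple=4 ⇒ Maple
NN route Grove → Spruce → Alder → Pine → Ivy → Maple → Grove costs 54.
Optimal: Grove → Spruce → Alder → Pine → Maple → Ivy → Grove costs 52 (by enumerating all 60 distinct tours).
Excess = 54 − 52 = 2.

Excess over optimum: 2.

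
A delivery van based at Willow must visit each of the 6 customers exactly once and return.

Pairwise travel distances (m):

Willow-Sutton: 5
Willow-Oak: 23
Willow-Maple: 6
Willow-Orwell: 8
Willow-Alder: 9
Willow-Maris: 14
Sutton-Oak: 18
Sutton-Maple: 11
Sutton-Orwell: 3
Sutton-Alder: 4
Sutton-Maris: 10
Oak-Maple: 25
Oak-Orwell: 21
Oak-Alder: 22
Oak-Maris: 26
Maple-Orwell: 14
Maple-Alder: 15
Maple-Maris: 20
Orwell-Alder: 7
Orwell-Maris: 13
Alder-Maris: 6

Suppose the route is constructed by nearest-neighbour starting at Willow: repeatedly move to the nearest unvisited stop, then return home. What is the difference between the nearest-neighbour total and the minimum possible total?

Excess over optimum: 11 m.

From Willow: Sutton=5, Maple=6, Orwell=8, Alder=9, Maris=14, Oak=23 → choose Sutton (5).
From Sutton: Orwell=3, Alder=4, Maris=10, Maple=11, Oak=18 → choose Orwell (3).
From Orwell: Alder=7, Maris=13, Maple=14, Oak=21 → choose Alder (7).
From Alder: Maris=6, Maple=15, Oak=22 → choose Maris (6).
From Maris: Maple=20, Oak=26 → choose Maple (20).
From Maple: Oak=25 → choose Oak (25).
NN route Willow → Sutton → Orwell → Alder → Maris → Maple → Oak → Willow costs 89.
Optimal: Willow → Sutton → Orwell → Alder → Maris → Oak → Maple → Willow costs 78 (by enumerating all 360 distinct tours).
Excess = 89 − 78 = 11.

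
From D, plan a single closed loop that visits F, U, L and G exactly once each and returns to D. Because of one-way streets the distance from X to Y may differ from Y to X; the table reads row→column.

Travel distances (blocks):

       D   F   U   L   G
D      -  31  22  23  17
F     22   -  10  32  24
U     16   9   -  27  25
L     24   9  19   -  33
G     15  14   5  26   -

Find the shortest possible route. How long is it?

D → F → U → L → G → D: 31+10+27+33+15 = 116
D → F → U → G → L → D: 31+10+25+26+24 = 116
D → F → L → U → G → D: 31+32+19+25+15 = 122
D → F → L → G → U → D: 31+32+33+5+16 = 117
D → F → G → U → L → D: 31+24+5+27+24 = 111
D → F → G → L → U → D: 31+24+26+19+16 = 116
D → U → F → L → G → D: 22+9+32+33+15 = 111
D → U → F → G → L → D: 22+9+24+26+24 = 105
D → U → L → F → G → D: 22+27+9+24+15 = 97
D → U → L → G → F → D: 22+27+33+14+22 = 118
D → U → G → F → L → D: 22+25+14+32+24 = 117
D → U → G → L → F → D: 22+25+26+9+22 = 104
D → L → F → U → G → D: 23+9+10+25+15 = 82
D → L → F → G → U → D: 23+9+24+5+16 = 77
… (10 more)
The minimum is 77.
One optimal route: D → L → F → G → U → D.

Minimum total distance: 77 blocks.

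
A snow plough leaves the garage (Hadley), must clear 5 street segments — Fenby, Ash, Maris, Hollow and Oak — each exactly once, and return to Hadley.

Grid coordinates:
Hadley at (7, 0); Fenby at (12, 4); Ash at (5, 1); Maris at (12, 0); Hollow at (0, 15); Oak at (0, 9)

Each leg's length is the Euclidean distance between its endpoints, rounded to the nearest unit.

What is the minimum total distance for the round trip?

42 — the shortest possible round trip.

With 5 stops there are 5!/2 = 60 distinct round trips (a route and its reverse cost the same).
Hadley→Fenby→Ash→Maris→Hollow→Oak→Hadley: 6+8+7+19+6+11 = 57
Hadley→Fenby→Ash→Maris→Oak→Hollow→Hadley: 6+8+7+15+6+17 = 59
Hadley→Fenby→Ash→Hollow→Maris→Oak→Hadley: 6+8+15+19+15+11 = 74
Hadley→Fenby→Ash→Hollow→Oak→Maris→Hadley: 6+8+15+6+15+5 = 55
Hadley→Fenby→Ash→Oak→Maris→Hollow→Hadley: 6+8+9+15+19+17 = 74
Hadley→Fenby→Ash→Oak→Hollow→Maris→Hadley: 6+8+9+6+19+5 = 53
Hadley→Fenby→Maris→Ash→Hollow→Oak→Hadley: 6+4+7+15+6+11 = 49
Hadley→Fenby→Maris→Ash→Oak→Hollow→Hadley: 6+4+7+9+6+17 = 49
Hadley→Fenby→Maris→Hollow→Ash→Oak→Hadley: 6+4+19+15+9+11 = 64
Hadley→Fenby→Maris→Hollow→Oak→Ash→Hadley: 6+4+19+6+9+2 = 46
Hadley→Fenby→Maris→Oak→Ash→Hollow→Hadley: 6+4+15+9+15+17 = 66
Hadley→Fenby→Maris→Oak→Hollow→Ash→Hadley: 6+4+15+6+15+2 = 48
Hadley→Fenby→Hollow→Ash→Maris→Oak→Hadley: 6+16+15+7+15+11 = 70
Hadley→Fenby→Hollow→Ash→Oak→Maris→Hadley: 6+16+15+9+15+5 = 66
… (46 more)
Hadley→Ash→Oak→Hollow→Fenby→Maris→Hadley: 2+9+6+16+4+5 = 42  ← best
The minimum is 42.
One optimal route: Hadley → Ash → Oak → Hollow → Fenby → Maris → Hadley (or its reverse).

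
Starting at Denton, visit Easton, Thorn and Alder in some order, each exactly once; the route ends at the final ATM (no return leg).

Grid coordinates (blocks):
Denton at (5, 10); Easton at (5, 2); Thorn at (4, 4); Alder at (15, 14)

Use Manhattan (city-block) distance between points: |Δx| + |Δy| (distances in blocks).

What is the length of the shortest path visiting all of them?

32 blocks — the minimum one-way total.

There are 3! = 6 possible orderings.
Denton→Easton→Thorn→Alder: 8+3+21 = 32
Denton→Easton→Alder→Thorn: 8+22+21 = 51
Denton→Thorn→Easton→Alder: 7+3+22 = 32
Denton→Thorn→Alder→Easton: 7+21+22 = 50
Denton→Alder→Easton→Thorn: 14+22+3 = 39
Denton→Alder→Thorn→Easton: 14+21+3 = 38
The minimum is 32.
One shortest path: Denton → Easton → Thorn → Alder.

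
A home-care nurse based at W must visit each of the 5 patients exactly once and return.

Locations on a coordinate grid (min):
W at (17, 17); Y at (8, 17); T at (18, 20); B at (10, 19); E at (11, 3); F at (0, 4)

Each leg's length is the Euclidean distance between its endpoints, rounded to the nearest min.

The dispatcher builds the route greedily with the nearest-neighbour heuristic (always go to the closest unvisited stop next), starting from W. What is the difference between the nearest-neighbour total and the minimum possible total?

W: T=3, B=7, Y=9, E=15, F=21 ⇒ T
T: B=8, Y=10, E=18, F=24 ⇒ B
B: Y=3, E=16, F=18 ⇒ Y
Y: E=14, F=15 ⇒ E
E: F=11 ⇒ F
NN route W → T → B → Y → E → F → W costs 60.
Optimal: W → T → B → Y → F → E → W costs 55 (by enumerating all 60 distinct tours).
Excess = 60 − 55 = 5.

5 min longer than the optimal tour.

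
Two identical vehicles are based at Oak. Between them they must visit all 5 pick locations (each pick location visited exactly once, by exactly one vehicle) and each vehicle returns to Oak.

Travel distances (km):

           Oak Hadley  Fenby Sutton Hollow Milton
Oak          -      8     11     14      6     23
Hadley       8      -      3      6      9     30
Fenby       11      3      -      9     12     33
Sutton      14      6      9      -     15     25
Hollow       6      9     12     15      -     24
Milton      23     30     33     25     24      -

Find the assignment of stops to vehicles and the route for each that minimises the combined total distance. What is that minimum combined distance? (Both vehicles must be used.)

80 km — the smallest possible combined total.

Check every non-empty split of the stops between the two vehicles; for each half take its own optimal tour:
  {Hadley} + {Fenby, Sutton, Hollow, Milton}: 16 + 75 = 91
  {Fenby} + {Hadley, Sutton, Hollow, Milton}: 22 + 69 = 91
  {Hadley, Fenby} + {Sutton, Hollow, Milton}: 22 + 69 = 91
  {Sutton} + {Hadley, Fenby, Hollow, Milton}: 28 + 70 = 98
  {Hadley, Sutton} + {Fenby, Hollow, Milton}: 28 + 70 = 98
  {Fenby, Sutton} + {Hadley, Hollow, Milton}: 34 + 64 = 98
  … (15 splits in total)
  {Hollow} + {Hadley, Fenby, Sutton, Milton}: 12 + 68 = 80  ← best
Best: vehicle 1 Oak → Hollow → Oak = 12; vehicle 2 Oak → Hadley → Fenby → Sutton → Milton → Oak = 68; combined 80.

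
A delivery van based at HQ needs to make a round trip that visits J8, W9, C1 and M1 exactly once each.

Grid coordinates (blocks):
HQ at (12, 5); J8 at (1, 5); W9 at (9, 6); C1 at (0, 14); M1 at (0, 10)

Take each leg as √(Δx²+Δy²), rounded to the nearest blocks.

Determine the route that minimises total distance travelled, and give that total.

Minimum total distance: 35 blocks.

HQ-J8-W9-C1-M1-HQ: 11+8+12+4+13 = 48
HQ-J8-W9-M1-C1-HQ: 11+8+10+4+15 = 48
HQ-J8-C1-W9-M1-HQ: 11+9+12+10+13 = 55
HQ-J8-C1-M1-W9-HQ: 11+9+4+10+3 = 37
HQ-J8-M1-W9-C1-HQ: 11+5+10+12+15 = 53
HQ-J8-M1-C1-W9-HQ: 11+5+4+12+3 = 35
HQ-W9-J8-C1-M1-HQ: 3+8+9+4+13 = 37
HQ-W9-J8-M1-C1-HQ: 3+8+5+4+15 = 35
HQ-W9-C1-J8-M1-HQ: 3+12+9+5+13 = 42
HQ-W9-M1-J8-C1-HQ: 3+10+5+9+15 = 42
HQ-C1-J8-W9-M1-HQ: 15+9+8+10+13 = 55
HQ-C1-W9-J8-M1-HQ: 15+12+8+5+13 = 53
The minimum is 35.
One optimal route: HQ → J8 → M1 → C1 → W9 → HQ (or its reverse).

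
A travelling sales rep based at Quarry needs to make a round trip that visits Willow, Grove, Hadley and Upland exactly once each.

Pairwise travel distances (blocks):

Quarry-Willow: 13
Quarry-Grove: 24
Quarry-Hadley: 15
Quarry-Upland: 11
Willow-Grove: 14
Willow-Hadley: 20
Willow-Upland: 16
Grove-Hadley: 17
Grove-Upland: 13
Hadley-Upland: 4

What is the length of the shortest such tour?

There are 12 distinct closed tours to check (reversals are equivalent).
Quarry → Willow → Grove → Hadley → Upland → Quarry: 13+14+17+4+11 = 59
Quarry → Willow → Grove → Upland → Hadley → Quarry: 13+14+13+4+15 = 59
Quarry → Willow → Hadley → Grove → Upland → Quarry: 13+20+17+13+11 = 74
Quarry → Willow → Hadley → Upland → Grove → Quarry: 13+20+4+13+24 = 74
Quarry → Willow → Upland → Grove → Hadley → Quarry: 13+16+13+17+15 = 74
Quarry → Willow → Upland → Hadley → Grove → Quarry: 13+16+4+17+24 = 74
Quarry → Grove → Willow → Hadley → Upland → Quarry: 24+14+20+4+11 = 73
Quarry → Grove → Willow → Upland → Hadley → Quarry: 24+14+16+4+15 = 73
Quarry → Grove → Hadley → Willow → Upland → Quarry: 24+17+20+16+11 = 88
Quarry → Grove → Upland → Willow → Hadley → Quarry: 24+13+16+20+15 = 88
Quarry → Hadley → Willow → Grove → Upland → Quarry: 15+20+14+13+11 = 73
Quarry → Hadley → Grove → Willow → Upland → Quarry: 15+17+14+16+11 = 73
The minimum is 59.
One optimal route: Quarry → Willow → Grove → Hadley → Upland → Quarry (or its reverse).

Shortest round trip = 59 blocks.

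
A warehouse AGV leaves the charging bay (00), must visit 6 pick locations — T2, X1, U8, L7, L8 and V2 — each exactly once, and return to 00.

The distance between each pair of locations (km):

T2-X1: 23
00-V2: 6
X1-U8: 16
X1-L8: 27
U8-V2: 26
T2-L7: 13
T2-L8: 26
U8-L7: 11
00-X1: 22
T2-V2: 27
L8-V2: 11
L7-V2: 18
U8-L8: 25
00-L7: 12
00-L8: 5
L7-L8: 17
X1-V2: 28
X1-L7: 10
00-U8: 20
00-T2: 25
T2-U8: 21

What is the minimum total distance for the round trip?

Shortest round trip = 102 km.

With 6 stops there are 6!/2 = 360 distinct round trips (a route and its reverse cost the same).
00-T2-X1-U8-L7-L8-V2-00: 25+23+16+11+17+11+6 = 109
00-T2-X1-U8-L7-V2-L8-00: 25+23+16+11+18+11+5 = 109
00-T2-X1-U8-L8-L7-V2-00: 25+23+16+25+17+18+6 = 130
00-T2-X1-U8-L8-V2-L7-00: 25+23+16+25+11+18+12 = 130
00-T2-X1-U8-V2-L7-L8-00: 25+23+16+26+18+17+5 = 130
00-T2-X1-U8-V2-L8-L7-00: 25+23+16+26+11+17+12 = 130
00-T2-X1-L7-U8-L8-V2-00: 25+23+10+11+25+11+6 = 111
00-T2-X1-L7-U8-V2-L8-00: 25+23+10+11+26+11+5 = 111
… (352 more)
00-U8-X1-L7-T2-L8-V2-00: 20+16+10+13+26+11+6 = 102  ← best
The minimum is 102.
One optimal route: 00 → U8 → X1 → L7 → T2 → L8 → V2 → 00 (or its reverse).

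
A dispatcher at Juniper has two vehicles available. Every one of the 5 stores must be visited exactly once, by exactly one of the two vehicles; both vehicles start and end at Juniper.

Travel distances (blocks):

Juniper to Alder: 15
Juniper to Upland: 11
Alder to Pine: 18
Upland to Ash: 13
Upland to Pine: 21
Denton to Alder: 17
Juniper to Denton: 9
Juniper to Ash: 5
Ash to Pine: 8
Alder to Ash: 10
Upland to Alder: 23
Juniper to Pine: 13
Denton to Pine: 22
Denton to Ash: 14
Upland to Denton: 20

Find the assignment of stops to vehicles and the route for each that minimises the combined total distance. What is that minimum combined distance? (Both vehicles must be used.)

Check every non-empty split of the stops between the two vehicles; for each half take its own optimal tour:
  {Upland} + {Denton, Alder, Ash, Pine}: 22 + 57 = 79
  {Denton} + {Upland, Alder, Ash, Pine}: 18 + 65 = 83
  {Upland, Denton} + {Alder, Ash, Pine}: 40 + 46 = 86
  {Alder} + {Upland, Denton, Ash, Pine}: 30 + 63 = 93
  {Upland, Alder} + {Denton, Ash, Pine}: 49 + 44 = 93
  {Denton, Alder} + {Upland, Ash, Pine}: 41 + 45 = 86
  … (15 splits in total)
Best: vehicle 1 Juniper → Upland → Juniper = 22; vehicle 2 Juniper → Denton → Alder → Ash → Pine → Juniper = 57; combined 79.

79 blocks — the smallest possible combined total.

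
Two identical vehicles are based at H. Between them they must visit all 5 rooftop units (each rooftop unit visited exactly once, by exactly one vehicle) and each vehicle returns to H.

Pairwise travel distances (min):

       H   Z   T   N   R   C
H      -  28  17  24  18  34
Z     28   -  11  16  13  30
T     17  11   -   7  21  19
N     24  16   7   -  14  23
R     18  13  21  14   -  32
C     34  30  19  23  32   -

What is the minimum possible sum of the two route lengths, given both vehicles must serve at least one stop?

There are 2^4 − 1 = 15 ways to divide the 5 stops into two non-empty groups. For each, the best each vehicle can do is its own shortest tour through its group:
  {Z} + {T, N, R, C}: 56 + 91 = 147
  {T} + {Z, N, R, C}: 34 + 104 = 138
  {Z, T} + {N, R, C}: 56 + 89 = 145
  {N} + {Z, T, R, C}: 48 + 95 = 143
  {Z, N} + {T, R, C}: 68 + 86 = 154
  {T, N} + {Z, R, C}: 48 + 95 = 143
  … (15 splits in total)
  {R} + {Z, T, N, C}: 36 + 101 = 137  ← best
Best: vehicle 1 H → R → H = 36; vehicle 2 H → T → Z → N → C → H = 101; combined 137.

Minimum combined distance: 137 min.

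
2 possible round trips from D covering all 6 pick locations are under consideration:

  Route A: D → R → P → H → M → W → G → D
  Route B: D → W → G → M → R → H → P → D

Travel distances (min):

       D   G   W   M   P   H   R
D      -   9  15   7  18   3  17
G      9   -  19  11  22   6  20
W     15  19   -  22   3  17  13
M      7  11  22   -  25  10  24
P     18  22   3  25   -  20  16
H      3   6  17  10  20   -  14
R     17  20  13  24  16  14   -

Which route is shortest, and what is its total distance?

113 min — Route A is the shortest.

Route A: 17 + 16 + 20 + 10 + 22 + 19 + 9 = 113
Route B: 15 + 19 + 11 + 24 + 14 + 20 + 18 = 121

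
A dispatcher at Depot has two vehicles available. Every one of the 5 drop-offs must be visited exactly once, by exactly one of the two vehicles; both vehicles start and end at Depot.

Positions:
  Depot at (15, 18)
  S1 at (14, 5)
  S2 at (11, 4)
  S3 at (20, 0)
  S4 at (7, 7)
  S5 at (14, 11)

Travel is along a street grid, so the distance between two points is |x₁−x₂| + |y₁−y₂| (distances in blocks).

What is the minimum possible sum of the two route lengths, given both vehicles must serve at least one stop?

Check every non-empty split of the stops between the two vehicles; for each half take its own optimal tour:
  {S1} + {S2, S3, S4, S5}: 28 + 62 = 90
  {S2} + {S1, S3, S4, S5}: 36 + 62 = 98
  {S1, S2} + {S3, S4, S5}: 36 + 62 = 98
  {S3} + {S1, S2, S4, S5}: 46 + 44 = 90
  {S1, S3} + {S2, S4, S5}: 48 + 44 = 92
  {S2, S3} + {S1, S4, S5}: 54 + 42 = 96
  … (15 splits in total)
  {S1, S2, S3, S4} + {S5}: 64 + 16 = 80  ← best
Best: vehicle 1 Depot → S1 → S3 → S2 → S4 → Depot = 64; vehicle 2 Depot → S5 → Depot = 16; combined 80.

80 blocks — the smallest possible combined total.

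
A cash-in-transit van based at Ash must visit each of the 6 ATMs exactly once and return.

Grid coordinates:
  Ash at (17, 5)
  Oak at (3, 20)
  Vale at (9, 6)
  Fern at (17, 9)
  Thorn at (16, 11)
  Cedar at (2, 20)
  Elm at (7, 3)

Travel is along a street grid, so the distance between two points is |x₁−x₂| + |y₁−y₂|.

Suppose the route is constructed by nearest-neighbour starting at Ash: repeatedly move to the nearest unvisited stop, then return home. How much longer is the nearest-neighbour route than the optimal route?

The nearest-neighbour route is 10 longer than optimal.

Ash: Fern=4, Thorn=7, Vale=9, Elm=12, Oak=29, Cedar=30 ⇒ Fern
Fern: Thorn=3, Vale=11, Elm=16, Oak=25, Cedar=26 ⇒ Thorn
Thorn: Vale=12, Elm=17, Oak=22, Cedar=23 ⇒ Vale
Vale: Elm=5, Oak=20, Cedar=21 ⇒ Elm
Elm: Oak=21, Cedar=22 ⇒ Oak
Oak: Cedar=1 ⇒ Cedar
NN route Ash → Fern → Thorn → Vale → Elm → Oak → Cedar → Ash costs 76.
Optimal: Ash → Vale → Elm → Oak → Cedar → Thorn → Fern → Ash costs 66 (by enumerating all 360 distinct tours).
Excess = 76 − 66 = 10.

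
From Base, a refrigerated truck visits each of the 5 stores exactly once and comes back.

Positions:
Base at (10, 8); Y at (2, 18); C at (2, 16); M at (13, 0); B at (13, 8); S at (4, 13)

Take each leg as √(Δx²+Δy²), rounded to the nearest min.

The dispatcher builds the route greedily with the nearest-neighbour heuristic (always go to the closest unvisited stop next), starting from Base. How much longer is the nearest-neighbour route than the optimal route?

Excess over optimum: 1 min.

From Base: B=3, S=8, M=9, C=11, Y=13 → choose B (3).
From B: M=8, S=10, C=14, Y=15 → choose M (8).
From M: S=16, C=19, Y=21 → choose S (16).
From S: C=4, Y=5 → choose C (4).
From C: Y=2 → choose Y (2).
NN route Base → B → M → S → C → Y → Base costs 46.
Optimal: Base → C → Y → S → M → B → Base costs 45 (by enumerating all 60 distinct tours).
Excess = 46 − 45 = 1.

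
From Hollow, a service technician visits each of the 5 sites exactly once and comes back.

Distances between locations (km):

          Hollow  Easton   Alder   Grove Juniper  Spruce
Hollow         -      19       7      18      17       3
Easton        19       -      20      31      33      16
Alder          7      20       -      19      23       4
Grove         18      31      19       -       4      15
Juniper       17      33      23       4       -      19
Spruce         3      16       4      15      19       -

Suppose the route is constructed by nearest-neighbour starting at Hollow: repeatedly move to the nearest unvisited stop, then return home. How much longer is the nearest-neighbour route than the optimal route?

Hollow: Spruce=3, Alder=7, Juniper=17, Grove=18, Easton=19 ⇒ Spruce
Spruce: Alder=4, Grove=15, Easton=16, Juniper=19 ⇒ Alder
Alder: Grove=19, Easton=20, Juniper=23 ⇒ Grove
Grove: Juniper=4, Easton=31 ⇒ Juniper
Juniper: Easton=33 ⇒ Easton
NN route Hollow → Spruce → Alder → Grove → Juniper → Easton → Hollow costs 82.
Optimal: Hollow → Easton → Alder → Spruce → Grove → Juniper → Hollow costs 79 (by enumerating all 60 distinct tours).
Excess = 82 − 79 = 3.

Excess over optimum: 3 km.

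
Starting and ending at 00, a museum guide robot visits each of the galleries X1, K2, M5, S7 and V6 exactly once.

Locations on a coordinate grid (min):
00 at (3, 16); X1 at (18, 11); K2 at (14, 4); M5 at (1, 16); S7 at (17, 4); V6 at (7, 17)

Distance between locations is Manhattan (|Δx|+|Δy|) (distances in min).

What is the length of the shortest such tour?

There are 60 distinct closed tours to check (reversals are equivalent).
00→X1→K2→M5→S7→V6→00: 20+11+25+28+23+5 = 112
00→X1→K2→M5→V6→S7→00: 20+11+25+7+23+26 = 112
00→X1→K2→S7→M5→V6→00: 20+11+3+28+7+5 = 74
00→X1→K2→S7→V6→M5→00: 20+11+3+23+7+2 = 66
00→X1→K2→V6→M5→S7→00: 20+11+20+7+28+26 = 112
00→X1→K2→V6→S7→M5→00: 20+11+20+23+28+2 = 104
00→X1→M5→K2→S7→V6→00: 20+22+25+3+23+5 = 98
00→X1→M5→K2→V6→S7→00: 20+22+25+20+23+26 = 136
00→X1→M5→S7→K2→V6→00: 20+22+28+3+20+5 = 98
00→X1→M5→S7→V6→K2→00: 20+22+28+23+20+23 = 136
00→X1→M5→V6→K2→S7→00: 20+22+7+20+3+26 = 98
00→X1→M5→V6→S7→K2→00: 20+22+7+23+3+23 = 98
00→X1→S7→K2→M5→V6→00: 20+8+3+25+7+5 = 68
00→X1→S7→K2→V6→M5→00: 20+8+3+20+7+2 = 60
… (46 more)
The minimum is 60.
One optimal route: 00 → X1 → S7 → K2 → V6 → M5 → 00 (or its reverse).

60 min — the shortest possible round trip.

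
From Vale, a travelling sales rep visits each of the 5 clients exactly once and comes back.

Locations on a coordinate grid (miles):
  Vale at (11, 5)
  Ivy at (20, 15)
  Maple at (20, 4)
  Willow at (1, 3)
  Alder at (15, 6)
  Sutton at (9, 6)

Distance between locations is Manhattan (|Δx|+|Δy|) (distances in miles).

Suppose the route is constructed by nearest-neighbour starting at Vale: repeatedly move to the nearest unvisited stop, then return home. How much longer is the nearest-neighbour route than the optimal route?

Vale: Sutton=3, Alder=5, Maple=10, Willow=12, Ivy=19 ⇒ Sutton
Sutton: Alder=6, Willow=11, Maple=13, Ivy=20 ⇒ Alder
Alder: Maple=7, Ivy=14, Willow=17 ⇒ Maple
Maple: Ivy=11, Willow=20 ⇒ Ivy
Ivy: Willow=31 ⇒ Willow
NN route Vale → Sutton → Alder → Maple → Ivy → Willow → Vale costs 70.
Optimal: Vale → Maple → Ivy → Alder → Sutton → Willow → Vale costs 64 (by enumerating all 60 distinct tours).
Excess = 70 − 64 = 6.

The nearest-neighbour route is 6 miles longer than optimal.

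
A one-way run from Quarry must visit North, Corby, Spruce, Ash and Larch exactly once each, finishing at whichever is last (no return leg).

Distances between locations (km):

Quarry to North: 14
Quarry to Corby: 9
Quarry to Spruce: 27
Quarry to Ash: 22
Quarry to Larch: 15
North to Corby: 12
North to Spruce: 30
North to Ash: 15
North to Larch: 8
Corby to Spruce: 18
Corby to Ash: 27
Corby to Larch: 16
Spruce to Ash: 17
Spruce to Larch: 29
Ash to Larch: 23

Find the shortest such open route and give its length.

Shortest open route: 65 km.

There are 5! = 120 possible orderings.
Quarry→North→Corby→Spruce→Ash→Larch: 14+12+18+17+23 = 84
Quarry→North→Corby→Spruce→Larch→Ash: 14+12+18+29+23 = 96
Quarry→North→Corby→Ash→Spruce→Larch: 14+12+27+17+29 = 99
Quarry→North→Corby→Ash→Larch→Spruce: 14+12+27+23+29 = 105
Quarry→North→Corby→Larch→Spruce→Ash: 14+12+16+29+17 = 88
Quarry→North→Corby→Larch→Ash→Spruce: 14+12+16+23+17 = 82
Quarry→North→Spruce→Corby→Ash→Larch: 14+30+18+27+23 = 112
Quarry→North→Spruce→Corby→Larch→Ash: 14+30+18+16+23 = 101
Quarry→North→Spruce→Ash→Corby→Larch: 14+30+17+27+16 = 104
Quarry→North→Spruce→Ash→Larch→Corby: 14+30+17+23+16 = 100
Quarry→North→Spruce→Larch→Corby→Ash: 14+30+29+16+27 = 116
Quarry→North→Spruce→Larch→Ash→Corby: 14+30+29+23+27 = 123
Quarry→North→Ash→Corby→Spruce→Larch: 14+15+27+18+29 = 103
Quarry→North→Ash→Corby→Larch→Spruce: 14+15+27+16+29 = 101
… (106 more)
Quarry→Corby→Larch→North→Ash→Spruce: 9+16+8+15+17 = 65  ← best
The minimum is 65.
One shortest path: Quarry → Corby → Larch → North → Ash → Spruce.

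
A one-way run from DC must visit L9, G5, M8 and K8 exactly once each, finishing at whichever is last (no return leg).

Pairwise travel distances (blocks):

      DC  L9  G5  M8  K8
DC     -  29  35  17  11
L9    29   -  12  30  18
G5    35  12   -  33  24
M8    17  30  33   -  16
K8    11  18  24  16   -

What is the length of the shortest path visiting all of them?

Shortest open route: 63 blocks.

There are 4! = 24 possible orderings.
DC - L9 - G5 - M8 - K8: 29+12+33+16 = 90
DC - L9 - G5 - K8 - M8: 29+12+24+16 = 81
DC - L9 - M8 - G5 - K8: 29+30+33+24 = 116
DC - L9 - M8 - K8 - G5: 29+30+16+24 = 99
DC - L9 - K8 - G5 - M8: 29+18+24+33 = 104
DC - L9 - K8 - M8 - G5: 29+18+16+33 = 96
DC - G5 - L9 - M8 - K8: 35+12+30+16 = 93
DC - G5 - L9 - K8 - M8: 35+12+18+16 = 81
DC - G5 - M8 - L9 - K8: 35+33+30+18 = 116
DC - G5 - M8 - K8 - L9: 35+33+16+18 = 102
DC - G5 - K8 - L9 - M8: 35+24+18+30 = 107
DC - G5 - K8 - M8 - L9: 35+24+16+30 = 105
DC - M8 - L9 - G5 - K8: 17+30+12+24 = 83
DC - M8 - L9 - K8 - G5: 17+30+18+24 = 89
… (10 more)
DC - M8 - K8 - L9 - G5: 17+16+18+12 = 63  ← best
The minimum is 63.
One shortest path: DC → M8 → K8 → L9 → G5.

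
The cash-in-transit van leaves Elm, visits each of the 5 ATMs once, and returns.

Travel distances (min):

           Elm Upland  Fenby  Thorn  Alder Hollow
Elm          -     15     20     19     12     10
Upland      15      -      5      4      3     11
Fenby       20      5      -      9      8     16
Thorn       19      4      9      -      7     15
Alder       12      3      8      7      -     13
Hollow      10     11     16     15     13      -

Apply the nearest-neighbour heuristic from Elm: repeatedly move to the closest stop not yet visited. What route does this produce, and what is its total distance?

From Elm: distances to unvisited — Hollow=10, Alder=12, Upland=15, Thorn=19, Fenby=20. Nearest is Hollow (10).
From Hollow: distances to unvisited — Upland=11, Alder=13, Thorn=15, Fenby=16. Nearest is Upland (11).
From Upland: distances to unvisited — Alder=3, Thorn=4, Fenby=5. Nearest is Alder (3).
From Alder: distances to unvisited — Thorn=7, Fenby=8. Nearest is Thorn (7).
From Thorn: distances to unvisited — Fenby=9. Nearest is Fenby (9).
Return Fenby→Elm: 20.
Total = 10 + 11 + 3 + 7 + 9 + 20 = 60.

Total distance 60 min via the nearest-neighbour route Elm → Hollow → Upland → Alder → Thorn → Fenby → Elm.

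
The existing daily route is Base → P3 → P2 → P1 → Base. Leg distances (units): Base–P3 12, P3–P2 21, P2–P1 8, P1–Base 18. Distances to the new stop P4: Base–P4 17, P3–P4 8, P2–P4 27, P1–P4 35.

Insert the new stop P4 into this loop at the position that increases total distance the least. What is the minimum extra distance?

Insertion cost between consecutive stops i–j is d(i,P4) + d(P4,j) − d(i,j):
  between Base and P3: 17 + 8 − 12 = 13
  between P3 and P2: 8 + 27 − 21 = 14
  between P2 and P1: 27 + 35 − 8 = 54
  between P1 and Base: 35 + 17 − 18 = 34
Cheapest insertion is between Base and P3, adding 13.
New total = 59 + 13 = 72.

+13 — insert P4 between Base and P3.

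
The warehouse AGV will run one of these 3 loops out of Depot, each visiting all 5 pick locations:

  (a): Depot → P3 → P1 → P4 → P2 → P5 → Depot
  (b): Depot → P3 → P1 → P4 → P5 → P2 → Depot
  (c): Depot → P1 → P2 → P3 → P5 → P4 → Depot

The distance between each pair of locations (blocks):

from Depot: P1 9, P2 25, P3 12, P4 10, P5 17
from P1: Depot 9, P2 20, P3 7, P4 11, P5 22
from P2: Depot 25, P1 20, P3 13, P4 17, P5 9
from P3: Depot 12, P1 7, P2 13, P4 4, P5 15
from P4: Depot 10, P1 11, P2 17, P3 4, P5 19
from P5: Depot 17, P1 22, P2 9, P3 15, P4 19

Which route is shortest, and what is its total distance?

73 blocks — (a) is the shortest.

(a): 12 + 7 + 11 + 17 + 9 + 17 = 73
(b): 12 + 7 + 11 + 19 + 9 + 25 = 83
(c): 9 + 20 + 13 + 15 + 19 + 10 = 86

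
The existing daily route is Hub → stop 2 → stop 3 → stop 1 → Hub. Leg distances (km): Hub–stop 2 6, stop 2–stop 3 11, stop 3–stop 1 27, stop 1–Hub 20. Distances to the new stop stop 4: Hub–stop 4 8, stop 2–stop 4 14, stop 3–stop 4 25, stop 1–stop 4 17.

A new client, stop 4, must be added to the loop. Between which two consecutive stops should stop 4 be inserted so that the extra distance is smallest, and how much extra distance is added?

Insertion cost between consecutive stops i–j is d(i,stop 4) + d(stop 4,j) − d(i,j):
  between Hub and stop 2: 8 + 14 − 6 = 16
  between stop 2 and stop 3: 14 + 25 − 11 = 28
  between stop 3 and stop 1: 25 + 17 − 27 = 15
  between stop 1 and Hub: 17 + 8 − 20 = 5
Cheapest insertion is between stop 1 and Hub, adding 5.
New total = 64 + 5 = 69.

Adding 5 km by placing stop 4 on the stop 1–Hub leg.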